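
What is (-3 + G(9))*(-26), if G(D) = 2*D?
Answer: -390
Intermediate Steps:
(-3 + G(9))*(-26) = (-3 + 2*9)*(-26) = (-3 + 18)*(-26) = 15*(-26) = -390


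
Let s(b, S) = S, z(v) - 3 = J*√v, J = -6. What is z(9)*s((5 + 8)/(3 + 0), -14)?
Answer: 210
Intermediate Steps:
z(v) = 3 - 6*√v
z(9)*s((5 + 8)/(3 + 0), -14) = (3 - 6*√9)*(-14) = (3 - 6*3)*(-14) = (3 - 18)*(-14) = -15*(-14) = 210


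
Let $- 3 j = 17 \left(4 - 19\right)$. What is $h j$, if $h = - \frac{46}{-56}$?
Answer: $\frac{1955}{28} \approx 69.821$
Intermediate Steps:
$h = \frac{23}{28}$ ($h = \left(-46\right) \left(- \frac{1}{56}\right) = \frac{23}{28} \approx 0.82143$)
$j = 85$ ($j = - \frac{17 \left(4 - 19\right)}{3} = - \frac{17 \left(-15\right)}{3} = \left(- \frac{1}{3}\right) \left(-255\right) = 85$)
$h j = \frac{23}{28} \cdot 85 = \frac{1955}{28}$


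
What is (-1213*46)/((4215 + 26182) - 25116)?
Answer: -55798/5281 ≈ -10.566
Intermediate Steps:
(-1213*46)/((4215 + 26182) - 25116) = -55798/(30397 - 25116) = -55798/5281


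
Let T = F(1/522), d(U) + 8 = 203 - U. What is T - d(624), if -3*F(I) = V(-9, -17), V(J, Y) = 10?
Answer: 1277/3 ≈ 425.67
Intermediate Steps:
d(U) = 195 - U (d(U) = -8 + (203 - U) = 195 - U)
F(I) = -10/3 (F(I) = -⅓*10 = -10/3)
T = -10/3 ≈ -3.3333
T - d(624) = -10/3 - (195 - 1*624) = -10/3 - (195 - 624) = -10/3 - 1*(-429) = -10/3 + 429 = 1277/3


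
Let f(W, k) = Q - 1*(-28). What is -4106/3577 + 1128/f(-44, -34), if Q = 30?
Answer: 1898354/103733 ≈ 18.300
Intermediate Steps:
f(W, k) = 58 (f(W, k) = 30 - 1*(-28) = 30 + 28 = 58)
-4106/3577 + 1128/f(-44, -34) = -4106/3577 + 1128/58 = -4106*1/3577 + 1128*(1/58) = -4106/3577 + 564/29 = 1898354/103733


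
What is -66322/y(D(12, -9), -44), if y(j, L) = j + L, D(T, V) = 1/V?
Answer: 596898/397 ≈ 1503.5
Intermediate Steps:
y(j, L) = L + j
-66322/y(D(12, -9), -44) = -66322/(-44 + 1/(-9)) = -66322/(-44 - ⅑) = -66322/(-397/9) = -66322*(-9/397) = 596898/397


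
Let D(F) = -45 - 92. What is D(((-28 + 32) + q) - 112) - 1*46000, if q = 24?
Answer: -46137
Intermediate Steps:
D(F) = -137
D(((-28 + 32) + q) - 112) - 1*46000 = -137 - 1*46000 = -137 - 46000 = -46137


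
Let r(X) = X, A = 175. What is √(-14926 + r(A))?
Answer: 3*I*√1639 ≈ 121.45*I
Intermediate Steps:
√(-14926 + r(A)) = √(-14926 + 175) = √(-14751) = 3*I*√1639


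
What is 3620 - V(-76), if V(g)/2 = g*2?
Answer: 3924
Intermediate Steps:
V(g) = 4*g (V(g) = 2*(g*2) = 2*(2*g) = 4*g)
3620 - V(-76) = 3620 - 4*(-76) = 3620 - 1*(-304) = 3620 + 304 = 3924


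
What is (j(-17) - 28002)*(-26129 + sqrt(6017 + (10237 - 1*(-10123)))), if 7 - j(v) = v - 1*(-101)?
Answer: 733676191 - 28079*sqrt(26377) ≈ 7.2912e+8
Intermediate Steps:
j(v) = -94 - v (j(v) = 7 - (v - 1*(-101)) = 7 - (v + 101) = 7 - (101 + v) = 7 + (-101 - v) = -94 - v)
(j(-17) - 28002)*(-26129 + sqrt(6017 + (10237 - 1*(-10123)))) = ((-94 - 1*(-17)) - 28002)*(-26129 + sqrt(6017 + (10237 - 1*(-10123)))) = ((-94 + 17) - 28002)*(-26129 + sqrt(6017 + (10237 + 10123))) = (-77 - 28002)*(-26129 + sqrt(6017 + 20360)) = -28079*(-26129 + sqrt(26377)) = 733676191 - 28079*sqrt(26377)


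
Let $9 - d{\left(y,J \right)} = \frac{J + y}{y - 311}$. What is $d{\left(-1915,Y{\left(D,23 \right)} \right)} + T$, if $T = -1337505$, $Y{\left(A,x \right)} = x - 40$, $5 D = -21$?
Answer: $- \frac{70887334}{53} \approx -1.3375 \cdot 10^{6}$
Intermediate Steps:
$D = - \frac{21}{5}$ ($D = \frac{1}{5} \left(-21\right) = - \frac{21}{5} \approx -4.2$)
$Y{\left(A,x \right)} = -40 + x$
$d{\left(y,J \right)} = 9 - \frac{J + y}{-311 + y}$ ($d{\left(y,J \right)} = 9 - \frac{J + y}{y - 311} = 9 - \frac{J + y}{-311 + y}$)
$d{\left(-1915,Y{\left(D,23 \right)} \right)} + T = \frac{-2799 - \left(-40 + 23\right) + 8 \left(-1915\right)}{-311 - 1915} - 1337505 = \frac{-2799 - -17 - 15320}{-2226} - 1337505 = - \frac{-2799 + 17 - 15320}{2226} - 1337505 = \left(- \frac{1}{2226}\right) \left(-18102\right) - 1337505 = \frac{431}{53} - 1337505 = - \frac{70887334}{53}$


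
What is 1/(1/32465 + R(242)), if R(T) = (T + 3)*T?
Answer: 32465/1924849851 ≈ 1.6866e-5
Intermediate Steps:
R(T) = T*(3 + T) (R(T) = (3 + T)*T = T*(3 + T))
1/(1/32465 + R(242)) = 1/(1/32465 + 242*(3 + 242)) = 1/(1/32465 + 242*245) = 1/(1/32465 + 59290) = 1/(1924849851/32465) = 32465/1924849851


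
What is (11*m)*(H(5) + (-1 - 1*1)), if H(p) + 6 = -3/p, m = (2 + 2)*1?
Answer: -1892/5 ≈ -378.40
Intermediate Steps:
m = 4 (m = 4*1 = 4)
H(p) = -6 - 3/p
(11*m)*(H(5) + (-1 - 1*1)) = (11*4)*((-6 - 3/5) + (-1 - 1*1)) = 44*((-6 - 3*⅕) + (-1 - 1)) = 44*((-6 - ⅗) - 2) = 44*(-33/5 - 2) = 44*(-43/5) = -1892/5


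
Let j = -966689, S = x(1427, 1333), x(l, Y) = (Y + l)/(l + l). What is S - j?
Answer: 1379466583/1427 ≈ 9.6669e+5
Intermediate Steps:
x(l, Y) = (Y + l)/(2*l) (x(l, Y) = (Y + l)/((2*l)) = (Y + l)*(1/(2*l)) = (Y + l)/(2*l))
S = 1380/1427 (S = (½)*(1333 + 1427)/1427 = (½)*(1/1427)*2760 = 1380/1427 ≈ 0.96706)
S - j = 1380/1427 - 1*(-966689) = 1380/1427 + 966689 = 1379466583/1427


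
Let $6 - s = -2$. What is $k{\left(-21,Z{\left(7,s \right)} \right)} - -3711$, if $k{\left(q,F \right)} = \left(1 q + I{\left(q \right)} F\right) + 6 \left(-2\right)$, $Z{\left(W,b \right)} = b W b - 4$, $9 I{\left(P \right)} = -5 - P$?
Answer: $\frac{13402}{3} \approx 4467.3$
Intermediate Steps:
$s = 8$ ($s = 6 - -2 = 6 + 2 = 8$)
$I{\left(P \right)} = - \frac{5}{9} - \frac{P}{9}$ ($I{\left(P \right)} = \frac{-5 - P}{9} = - \frac{5}{9} - \frac{P}{9}$)
$Z{\left(W,b \right)} = -4 + W b^{2}$ ($Z{\left(W,b \right)} = W b b - 4 = W b^{2} - 4 = -4 + W b^{2}$)
$k{\left(q,F \right)} = -12 + q + F \left(- \frac{5}{9} - \frac{q}{9}\right)$ ($k{\left(q,F \right)} = \left(1 q + \left(- \frac{5}{9} - \frac{q}{9}\right) F\right) + 6 \left(-2\right) = \left(q + F \left(- \frac{5}{9} - \frac{q}{9}\right)\right) - 12 = -12 + q + F \left(- \frac{5}{9} - \frac{q}{9}\right)$)
$k{\left(-21,Z{\left(7,s \right)} \right)} - -3711 = \left(-12 - 21 - \frac{\left(-4 + 7 \cdot 8^{2}\right) \left(5 - 21\right)}{9}\right) - -3711 = \left(-12 - 21 - \frac{1}{9} \left(-4 + 7 \cdot 64\right) \left(-16\right)\right) + 3711 = \left(-12 - 21 - \frac{1}{9} \left(-4 + 448\right) \left(-16\right)\right) + 3711 = \left(-12 - 21 - \frac{148}{3} \left(-16\right)\right) + 3711 = \left(-12 - 21 + \frac{2368}{3}\right) + 3711 = \frac{2269}{3} + 3711 = \frac{13402}{3}$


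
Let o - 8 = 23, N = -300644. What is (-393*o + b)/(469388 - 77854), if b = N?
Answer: -312827/391534 ≈ -0.79898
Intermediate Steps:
o = 31 (o = 8 + 23 = 31)
b = -300644
(-393*o + b)/(469388 - 77854) = (-393*31 - 300644)/(469388 - 77854) = (-12183 - 300644)/391534 = -312827*1/391534 = -312827/391534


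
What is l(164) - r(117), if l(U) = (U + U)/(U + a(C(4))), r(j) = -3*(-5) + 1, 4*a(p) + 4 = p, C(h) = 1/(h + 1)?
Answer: -45616/3261 ≈ -13.988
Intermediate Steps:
C(h) = 1/(1 + h)
a(p) = -1 + p/4
r(j) = 16 (r(j) = 15 + 1 = 16)
l(U) = 2*U/(-19/20 + U) (l(U) = (U + U)/(U + (-1 + 1/(4*(1 + 4)))) = (2*U)/(U + (-1 + (¼)/5)) = (2*U)/(U + (-1 + (¼)*(⅕))) = (2*U)/(U + (-1 + 1/20)) = (2*U)/(U - 19/20) = (2*U)/(-19/20 + U) = 2*U/(-19/20 + U))
l(164) - r(117) = 40*164/(-19 + 20*164) - 1*16 = 40*164/(-19 + 3280) - 16 = 40*164/3261 - 16 = 40*164*(1/3261) - 16 = 6560/3261 - 16 = -45616/3261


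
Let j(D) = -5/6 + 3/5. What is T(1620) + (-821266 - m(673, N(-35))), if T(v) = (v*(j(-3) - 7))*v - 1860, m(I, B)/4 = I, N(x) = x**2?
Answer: -19808978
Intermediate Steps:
m(I, B) = 4*I
j(D) = -7/30 (j(D) = -5*1/6 + 3*(1/5) = -5/6 + 3/5 = -7/30)
T(v) = -1860 - 217*v**2/30 (T(v) = (v*(-7/30 - 7))*v - 1860 = (v*(-217/30))*v - 1860 = (-217*v/30)*v - 1860 = -217*v**2/30 - 1860 = -1860 - 217*v**2/30)
T(1620) + (-821266 - m(673, N(-35))) = (-1860 - 217/30*1620**2) + (-821266 - 4*673) = (-1860 - 217/30*2624400) + (-821266 - 1*2692) = (-1860 - 18983160) + (-821266 - 2692) = -18985020 - 823958 = -19808978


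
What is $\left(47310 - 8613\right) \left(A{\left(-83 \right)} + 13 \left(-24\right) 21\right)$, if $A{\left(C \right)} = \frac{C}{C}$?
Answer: $-253504047$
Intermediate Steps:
$A{\left(C \right)} = 1$
$\left(47310 - 8613\right) \left(A{\left(-83 \right)} + 13 \left(-24\right) 21\right) = \left(47310 - 8613\right) \left(1 + 13 \left(-24\right) 21\right) = 38697 \left(1 - 6552\right) = 38697 \left(-6551\right) = -253504047$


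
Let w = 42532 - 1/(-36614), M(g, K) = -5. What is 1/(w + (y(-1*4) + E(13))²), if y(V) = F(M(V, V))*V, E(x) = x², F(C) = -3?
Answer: 36614/2756777903 ≈ 1.3281e-5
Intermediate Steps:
y(V) = -3*V
w = 1557266649/36614 (w = 42532 - 1*(-1/36614) = 42532 + 1/36614 = 1557266649/36614 ≈ 42532.)
1/(w + (y(-1*4) + E(13))²) = 1/(1557266649/36614 + (-(-3)*4 + 13²)²) = 1/(1557266649/36614 + (-3*(-4) + 169)²) = 1/(1557266649/36614 + (12 + 169)²) = 1/(1557266649/36614 + 181²) = 1/(1557266649/36614 + 32761) = 1/(2756777903/36614) = 36614/2756777903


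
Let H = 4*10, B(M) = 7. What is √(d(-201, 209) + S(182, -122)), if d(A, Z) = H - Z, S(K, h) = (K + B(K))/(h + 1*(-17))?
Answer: 8*I*√51430/139 ≈ 13.052*I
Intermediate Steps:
S(K, h) = (7 + K)/(-17 + h) (S(K, h) = (K + 7)/(h + 1*(-17)) = (7 + K)/(h - 17) = (7 + K)/(-17 + h))
H = 40
d(A, Z) = 40 - Z
√(d(-201, 209) + S(182, -122)) = √((40 - 1*209) + (7 + 182)/(-17 - 122)) = √((40 - 209) + 189/(-139)) = √(-169 - 1/139*189) = √(-169 - 189/139) = √(-23680/139) = 8*I*√51430/139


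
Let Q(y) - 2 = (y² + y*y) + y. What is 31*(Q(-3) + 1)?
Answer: 558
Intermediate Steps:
Q(y) = 2 + y + 2*y² (Q(y) = 2 + ((y² + y*y) + y) = 2 + ((y² + y²) + y) = 2 + (2*y² + y) = 2 + (y + 2*y²) = 2 + y + 2*y²)
31*(Q(-3) + 1) = 31*((2 - 3 + 2*(-3)²) + 1) = 31*((2 - 3 + 2*9) + 1) = 31*((2 - 3 + 18) + 1) = 31*(17 + 1) = 31*18 = 558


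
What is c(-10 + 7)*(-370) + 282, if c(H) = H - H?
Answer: 282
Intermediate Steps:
c(H) = 0
c(-10 + 7)*(-370) + 282 = 0*(-370) + 282 = 0 + 282 = 282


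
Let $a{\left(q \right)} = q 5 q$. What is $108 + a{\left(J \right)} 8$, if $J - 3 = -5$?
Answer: $268$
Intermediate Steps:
$J = -2$ ($J = 3 - 5 = -2$)
$a{\left(q \right)} = 5 q^{2}$ ($a{\left(q \right)} = 5 q q = 5 q^{2}$)
$108 + a{\left(J \right)} 8 = 108 + 5 \left(-2\right)^{2} \cdot 8 = 108 + 5 \cdot 4 \cdot 8 = 108 + 20 \cdot 8 = 108 + 160 = 268$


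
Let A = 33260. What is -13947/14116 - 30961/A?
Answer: -112615337/58687270 ≈ -1.9189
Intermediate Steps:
-13947/14116 - 30961/A = -13947/14116 - 30961/33260 = -112615337/58687270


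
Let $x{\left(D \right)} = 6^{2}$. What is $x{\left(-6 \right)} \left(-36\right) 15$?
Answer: $-19440$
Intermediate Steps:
$x{\left(D \right)} = 36$
$x{\left(-6 \right)} \left(-36\right) 15 = 36 \left(-36\right) 15 = \left(-1296\right) 15 = -19440$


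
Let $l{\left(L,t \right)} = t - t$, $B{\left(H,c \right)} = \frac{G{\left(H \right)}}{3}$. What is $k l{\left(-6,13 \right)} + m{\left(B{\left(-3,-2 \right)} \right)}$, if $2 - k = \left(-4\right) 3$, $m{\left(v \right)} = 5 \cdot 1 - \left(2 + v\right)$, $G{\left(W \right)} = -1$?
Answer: $\frac{10}{3} \approx 3.3333$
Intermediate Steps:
$B{\left(H,c \right)} = - \frac{1}{3}$
$l{\left(L,t \right)} = 0$
$m{\left(v \right)} = 3 - v$ ($m{\left(v \right)} = 5 - \left(2 + v\right) = 3 - v$)
$k = 14$ ($k = 2 - \left(-4\right) 3 = 2 - -12 = 2 + 12 = 14$)
$k l{\left(-6,13 \right)} + m{\left(B{\left(-3,-2 \right)} \right)} = 14 \cdot 0 + \left(3 - - \frac{1}{3}\right) = 0 + \left(3 + \frac{1}{3}\right) = 0 + \frac{10}{3} = \frac{10}{3}$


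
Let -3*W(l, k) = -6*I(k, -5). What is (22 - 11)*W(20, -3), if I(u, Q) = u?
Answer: -66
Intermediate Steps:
W(l, k) = 2*k (W(l, k) = -(-2)*k = 2*k)
(22 - 11)*W(20, -3) = (22 - 11)*(2*(-3)) = 11*(-6) = -66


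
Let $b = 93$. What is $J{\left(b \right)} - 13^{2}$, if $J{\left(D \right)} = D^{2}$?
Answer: $8480$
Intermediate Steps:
$J{\left(b \right)} - 13^{2} = 93^{2} - 13^{2} = 8649 - 169 = 8480$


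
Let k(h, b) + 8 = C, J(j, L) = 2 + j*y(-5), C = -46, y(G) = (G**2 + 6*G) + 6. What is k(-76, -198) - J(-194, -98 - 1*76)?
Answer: 138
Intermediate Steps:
y(G) = 6 + G**2 + 6*G
J(j, L) = 2 + j (J(j, L) = 2 + j*(6 + (-5)**2 + 6*(-5)) = 2 + j*(6 + 25 - 30) = 2 + j*1 = 2 + j)
k(h, b) = -54 (k(h, b) = -8 - 46 = -54)
k(-76, -198) - J(-194, -98 - 1*76) = -54 - (2 - 194) = -54 - 1*(-192) = -54 + 192 = 138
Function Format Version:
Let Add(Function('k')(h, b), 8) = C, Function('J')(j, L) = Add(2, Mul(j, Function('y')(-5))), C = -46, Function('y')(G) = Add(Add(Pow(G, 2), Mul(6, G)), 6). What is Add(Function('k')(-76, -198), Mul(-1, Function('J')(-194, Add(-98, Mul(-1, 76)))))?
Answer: 138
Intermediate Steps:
Function('y')(G) = Add(6, Pow(G, 2), Mul(6, G))
Function('J')(j, L) = Add(2, j) (Function('J')(j, L) = Add(2, Mul(j, Add(6, Pow(-5, 2), Mul(6, -5)))) = Add(2, Mul(j, Add(6, 25, -30))) = Add(2, Mul(j, 1)) = Add(2, j))
Function('k')(h, b) = -54 (Function('k')(h, b) = Add(-8, -46) = -54)
Add(Function('k')(-76, -198), Mul(-1, Function('J')(-194, Add(-98, Mul(-1, 76))))) = Add(-54, Mul(-1, Add(2, -194))) = Add(-54, Mul(-1, -192)) = Add(-54, 192) = 138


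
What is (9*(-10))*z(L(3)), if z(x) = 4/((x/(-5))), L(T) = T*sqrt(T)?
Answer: 200*sqrt(3) ≈ 346.41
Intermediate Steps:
L(T) = T**(3/2)
z(x) = -20/x (z(x) = 4/((x*(-1/5))) = 4/((-x/5)) = 4*(-5/x) = -20/x)
(9*(-10))*z(L(3)) = (9*(-10))*(-20*sqrt(3)/9) = -(-1800)/(3*sqrt(3)) = -(-1800)*sqrt(3)/9 = -(-200)*sqrt(3) = 200*sqrt(3)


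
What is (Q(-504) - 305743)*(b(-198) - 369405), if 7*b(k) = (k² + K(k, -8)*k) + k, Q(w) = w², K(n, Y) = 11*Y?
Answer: 130838532435/7 ≈ 1.8691e+10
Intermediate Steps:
b(k) = -87*k/7 + k²/7 (b(k) = ((k² + (11*(-8))*k) + k)/7 = ((k² - 88*k) + k)/7 = (k² - 87*k)/7 = -87*k/7 + k²/7)
(Q(-504) - 305743)*(b(-198) - 369405) = ((-504)² - 305743)*((⅐)*(-198)*(-87 - 198) - 369405) = (254016 - 305743)*((⅐)*(-198)*(-285) - 369405) = -51727*(56430/7 - 369405) = -51727*(-2529405/7) = 130838532435/7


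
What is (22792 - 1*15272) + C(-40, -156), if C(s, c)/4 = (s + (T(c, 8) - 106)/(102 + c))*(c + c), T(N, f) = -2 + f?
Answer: 496160/9 ≈ 55129.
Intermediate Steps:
C(s, c) = 8*c*(s - 100/(102 + c)) (C(s, c) = 4*((s + ((-2 + 8) - 106)/(102 + c))*(c + c)) = 4*((s + (6 - 106)/(102 + c))*(2*c)) = 4*((s - 100/(102 + c))*(2*c)) = 4*(2*c*(s - 100/(102 + c))) = 8*c*(s - 100/(102 + c)))
(22792 - 1*15272) + C(-40, -156) = (22792 - 1*15272) + 8*(-156)*(-100 + 102*(-40) - 156*(-40))/(102 - 156) = (22792 - 15272) + 8*(-156)*(-100 - 4080 + 6240)/(-54) = 7520 + 8*(-156)*(-1/54)*2060 = 7520 + 428480/9 = 496160/9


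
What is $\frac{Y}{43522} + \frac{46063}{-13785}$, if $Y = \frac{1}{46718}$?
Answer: $- \frac{93658092032363}{28028500072860} \approx -3.3415$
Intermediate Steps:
$Y = \frac{1}{46718} \approx 2.1405 \cdot 10^{-5}$
$\frac{Y}{43522} + \frac{46063}{-13785} = \frac{1}{46718 \cdot 43522} + \frac{46063}{-13785} = \frac{1}{46718} \cdot \frac{1}{43522} + 46063 \left(- \frac{1}{13785}\right) = \frac{1}{2033260796} - \frac{46063}{13785} = - \frac{93658092032363}{28028500072860}$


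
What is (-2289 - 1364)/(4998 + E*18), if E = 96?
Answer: -3653/6726 ≈ -0.54312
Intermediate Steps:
(-2289 - 1364)/(4998 + E*18) = (-2289 - 1364)/(4998 + 96*18) = -3653/(4998 + 1728) = -3653/6726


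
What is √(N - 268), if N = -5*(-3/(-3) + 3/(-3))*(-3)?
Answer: 2*I*√67 ≈ 16.371*I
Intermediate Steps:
N = 0 (N = -5*(-3*(-⅓) + 3*(-⅓))*(-3) = -5*(1 - 1)*(-3) = -5*0*(-3) = 0*(-3) = 0)
√(N - 268) = √(0 - 268) = √(-268) = 2*I*√67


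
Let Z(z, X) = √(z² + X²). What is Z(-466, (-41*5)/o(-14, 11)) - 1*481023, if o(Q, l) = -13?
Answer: -481023 + √36741389/13 ≈ -4.8056e+5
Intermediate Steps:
Z(z, X) = √(X² + z²)
Z(-466, (-41*5)/o(-14, 11)) - 1*481023 = √((-41*5/(-13))² + (-466)²) - 1*481023 = √((-205*(-1/13))² + 217156) - 481023 = √((205/13)² + 217156) - 481023 = √(42025/169 + 217156) - 481023 = √(36741389/169) - 481023 = √36741389/13 - 481023 = -481023 + √36741389/13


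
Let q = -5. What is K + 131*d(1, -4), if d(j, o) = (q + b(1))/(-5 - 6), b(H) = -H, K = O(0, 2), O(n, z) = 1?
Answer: 797/11 ≈ 72.455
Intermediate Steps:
K = 1
d(j, o) = 6/11 (d(j, o) = (-5 - 1*1)/(-5 - 6) = (-5 - 1)/(-11) = -6*(-1/11) = 6/11)
K + 131*d(1, -4) = 1 + 131*(6/11) = 1 + 786/11 = 797/11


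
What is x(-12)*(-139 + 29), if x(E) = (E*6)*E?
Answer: -95040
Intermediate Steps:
x(E) = 6*E² (x(E) = (6*E)*E = 6*E²)
x(-12)*(-139 + 29) = (6*(-12)²)*(-139 + 29) = (6*144)*(-110) = 864*(-110) = -95040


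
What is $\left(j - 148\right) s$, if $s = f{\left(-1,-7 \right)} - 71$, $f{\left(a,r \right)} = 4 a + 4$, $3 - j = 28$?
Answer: $12283$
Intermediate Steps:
$j = -25$ ($j = 3 - 28 = -25$)
$f{\left(a,r \right)} = 4 + 4 a$
$s = -71$ ($s = \left(4 + 4 \left(-1\right)\right) - 71 = \left(4 - 4\right) - 71 = 0 - 71 = -71$)
$\left(j - 148\right) s = \left(-25 - 148\right) \left(-71\right) = \left(-173\right) \left(-71\right) = 12283$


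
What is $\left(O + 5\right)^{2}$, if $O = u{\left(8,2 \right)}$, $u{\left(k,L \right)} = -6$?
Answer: $1$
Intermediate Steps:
$O = -6$
$\left(O + 5\right)^{2} = \left(-6 + 5\right)^{2} = \left(-1\right)^{2} = 1$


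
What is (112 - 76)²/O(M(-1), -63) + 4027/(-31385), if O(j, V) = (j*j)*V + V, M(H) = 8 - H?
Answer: -3415469/9007495 ≈ -0.37918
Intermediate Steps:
O(j, V) = V + V*j² (O(j, V) = j²*V + V = V*j² + V = V + V*j²)
(112 - 76)²/O(M(-1), -63) + 4027/(-31385) = (112 - 76)²/((-63*(1 + (8 - 1*(-1))²))) + 4027/(-31385) = 36²/((-63*(1 + (8 + 1)²))) + 4027*(-1/31385) = 1296/((-63*(1 + 9²))) - 4027/31385 = 1296/((-63*(1 + 81))) - 4027/31385 = 1296/((-63*82)) - 4027/31385 = 1296/(-5166) - 4027/31385 = 1296*(-1/5166) - 4027/31385 = -72/287 - 4027/31385 = -3415469/9007495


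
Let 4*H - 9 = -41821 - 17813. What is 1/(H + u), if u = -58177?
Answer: -4/292333 ≈ -1.3683e-5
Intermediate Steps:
H = -59625/4 (H = 9/4 + (-41821 - 17813)/4 = 9/4 + (¼)*(-59634) = 9/4 - 29817/2 = -59625/4 ≈ -14906.)
1/(H + u) = 1/(-59625/4 - 58177) = 1/(-292333/4) = -4/292333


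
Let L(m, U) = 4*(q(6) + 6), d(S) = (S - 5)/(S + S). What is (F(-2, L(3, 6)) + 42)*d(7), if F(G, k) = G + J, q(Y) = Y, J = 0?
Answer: 40/7 ≈ 5.7143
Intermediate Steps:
d(S) = (-5 + S)/(2*S) (d(S) = (-5 + S)/((2*S)) = (-5 + S)*(1/(2*S)) = (-5 + S)/(2*S))
L(m, U) = 48 (L(m, U) = 4*(6 + 6) = 4*12 = 48)
F(G, k) = G (F(G, k) = G + 0 = G)
(F(-2, L(3, 6)) + 42)*d(7) = (-2 + 42)*((1/2)*(-5 + 7)/7) = 40*((1/2)*(1/7)*2) = 40*(1/7) = 40/7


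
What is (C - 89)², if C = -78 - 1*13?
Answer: 32400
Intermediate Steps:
C = -91 (C = -78 - 13 = -91)
(C - 89)² = (-91 - 89)² = (-180)² = 32400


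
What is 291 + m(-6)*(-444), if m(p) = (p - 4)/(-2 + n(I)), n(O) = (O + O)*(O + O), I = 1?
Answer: 2511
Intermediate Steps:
n(O) = 4*O² (n(O) = (2*O)*(2*O) = 4*O²)
m(p) = -2 + p/2 (m(p) = (p - 4)/(-2 + 4*1²) = (-4 + p)/(-2 + 4*1) = (-4 + p)/(-2 + 4) = (-4 + p)/2 = (-4 + p)*(½) = -2 + p/2)
291 + m(-6)*(-444) = 291 + (-2 + (½)*(-6))*(-444) = 291 + (-2 - 3)*(-444) = 291 - 5*(-444) = 291 + 2220 = 2511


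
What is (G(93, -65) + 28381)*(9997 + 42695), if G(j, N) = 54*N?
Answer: 1310502732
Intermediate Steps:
(G(93, -65) + 28381)*(9997 + 42695) = (54*(-65) + 28381)*(9997 + 42695) = (-3510 + 28381)*52692 = 24871*52692 = 1310502732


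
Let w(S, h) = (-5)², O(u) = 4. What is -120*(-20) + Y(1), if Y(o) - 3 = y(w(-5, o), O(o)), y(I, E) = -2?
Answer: 2401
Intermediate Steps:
w(S, h) = 25
Y(o) = 1 (Y(o) = 3 - 2 = 1)
-120*(-20) + Y(1) = -120*(-20) + 1 = 2400 + 1 = 2401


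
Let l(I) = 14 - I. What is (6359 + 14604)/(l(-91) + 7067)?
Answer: 20963/7172 ≈ 2.9229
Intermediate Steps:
(6359 + 14604)/(l(-91) + 7067) = (6359 + 14604)/((14 - 1*(-91)) + 7067) = 20963/((14 + 91) + 7067) = 20963/(105 + 7067) = 20963/7172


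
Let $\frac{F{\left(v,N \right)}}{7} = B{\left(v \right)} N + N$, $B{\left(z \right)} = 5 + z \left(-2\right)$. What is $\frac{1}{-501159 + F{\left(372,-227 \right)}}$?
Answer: $\frac{1}{671523} \approx 1.4892 \cdot 10^{-6}$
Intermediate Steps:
$B{\left(z \right)} = 5 - 2 z$
$F{\left(v,N \right)} = 7 N + 7 N \left(5 - 2 v\right)$ ($F{\left(v,N \right)} = 7 \left(\left(5 - 2 v\right) N + N\right) = 7 \left(N \left(5 - 2 v\right) + N\right) = 7 \left(N + N \left(5 - 2 v\right)\right) = 7 N + 7 N \left(5 - 2 v\right)$)
$\frac{1}{-501159 + F{\left(372,-227 \right)}} = \frac{1}{-501159 + 14 \left(-227\right) \left(3 - 372\right)} = \frac{1}{-501159 + 14 \left(-227\right) \left(-369\right)} = \frac{1}{-501159 + 1172682} = \frac{1}{671523}$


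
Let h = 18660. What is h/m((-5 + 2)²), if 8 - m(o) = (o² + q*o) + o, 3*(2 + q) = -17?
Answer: -18660/13 ≈ -1435.4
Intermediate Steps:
q = -23/3 (q = -2 + (⅓)*(-17) = -2 - 17/3 = -23/3 ≈ -7.6667)
m(o) = 8 - o² + 20*o/3 (m(o) = 8 - ((o² - 23*o/3) + o) = 8 - (o² - 20*o/3) = 8 + (-o² + 20*o/3) = 8 - o² + 20*o/3)
h/m((-5 + 2)²) = 18660/(8 - ((-5 + 2)²)² + 20*(-5 + 2)²/3) = 18660/(8 - ((-3)²)² + (20/3)*(-3)²) = 18660/(8 - 1*9² + (20/3)*9) = 18660/(8 - 1*81 + 60) = 18660/(8 - 81 + 60) = 18660/(-13) = 18660*(-1/13) = -18660/13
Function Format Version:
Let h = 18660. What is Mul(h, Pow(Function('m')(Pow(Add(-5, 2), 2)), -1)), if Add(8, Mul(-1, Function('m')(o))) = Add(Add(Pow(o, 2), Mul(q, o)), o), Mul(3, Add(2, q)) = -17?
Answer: Rational(-18660, 13) ≈ -1435.4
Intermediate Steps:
q = Rational(-23, 3) (q = Add(-2, Mul(Rational(1, 3), -17)) = Add(-2, Rational(-17, 3)) = Rational(-23, 3) ≈ -7.6667)
Function('m')(o) = Add(8, Mul(-1, Pow(o, 2)), Mul(Rational(20, 3), o)) (Function('m')(o) = Add(8, Mul(-1, Add(Add(Pow(o, 2), Mul(Rational(-23, 3), o)), o))) = Add(8, Mul(-1, Add(Pow(o, 2), Mul(Rational(-20, 3), o)))) = Add(8, Add(Mul(-1, Pow(o, 2)), Mul(Rational(20, 3), o))) = Add(8, Mul(-1, Pow(o, 2)), Mul(Rational(20, 3), o)))
Mul(h, Pow(Function('m')(Pow(Add(-5, 2), 2)), -1)) = Mul(18660, Pow(Add(8, Mul(-1, Pow(Pow(Add(-5, 2), 2), 2)), Mul(Rational(20, 3), Pow(Add(-5, 2), 2))), -1)) = Mul(18660, Pow(Add(8, Mul(-1, Pow(Pow(-3, 2), 2)), Mul(Rational(20, 3), Pow(-3, 2))), -1)) = Mul(18660, Pow(Add(8, Mul(-1, Pow(9, 2)), Mul(Rational(20, 3), 9)), -1)) = Mul(18660, Pow(Add(8, Mul(-1, 81), 60), -1)) = Mul(18660, Pow(Add(8, -81, 60), -1)) = Mul(18660, Pow(-13, -1)) = Mul(18660, Rational(-1, 13)) = Rational(-18660, 13)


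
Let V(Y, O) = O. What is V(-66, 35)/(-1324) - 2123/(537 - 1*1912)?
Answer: 251157/165500 ≈ 1.5176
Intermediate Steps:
V(-66, 35)/(-1324) - 2123/(537 - 1*1912) = 35/(-1324) - 2123/(537 - 1*1912) = 35*(-1/1324) - 2123/(537 - 1912) = -35/1324 - 2123/(-1375) = -35/1324 - 2123*(-1/1375) = -35/1324 + 193/125 = 251157/165500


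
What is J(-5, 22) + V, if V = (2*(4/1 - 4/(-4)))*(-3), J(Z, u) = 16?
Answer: -14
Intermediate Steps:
V = -30 (V = (2*(4*1 - 4*(-¼)))*(-3) = (2*(4 + 1))*(-3) = (2*5)*(-3) = 10*(-3) = -30)
J(-5, 22) + V = 16 - 30 = -14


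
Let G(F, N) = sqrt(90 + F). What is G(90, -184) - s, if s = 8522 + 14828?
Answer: -23350 + 6*sqrt(5) ≈ -23337.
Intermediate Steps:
s = 23350
G(90, -184) - s = sqrt(90 + 90) - 1*23350 = sqrt(180) - 23350 = 6*sqrt(5) - 23350 = -23350 + 6*sqrt(5)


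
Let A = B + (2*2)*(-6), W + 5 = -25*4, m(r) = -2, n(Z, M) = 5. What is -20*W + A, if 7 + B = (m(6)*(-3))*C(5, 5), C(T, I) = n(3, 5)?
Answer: 2099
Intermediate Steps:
C(T, I) = 5
B = 23 (B = -7 - 2*(-3)*5 = -7 + 6*5 = -7 + 30 = 23)
W = -105 (W = -5 - 25*4 = -5 - 100 = -105)
A = -1 (A = 23 + (2*2)*(-6) = 23 + 4*(-6) = 23 - 24 = -1)
-20*W + A = -20*(-105) - 1 = 2100 - 1 = 2099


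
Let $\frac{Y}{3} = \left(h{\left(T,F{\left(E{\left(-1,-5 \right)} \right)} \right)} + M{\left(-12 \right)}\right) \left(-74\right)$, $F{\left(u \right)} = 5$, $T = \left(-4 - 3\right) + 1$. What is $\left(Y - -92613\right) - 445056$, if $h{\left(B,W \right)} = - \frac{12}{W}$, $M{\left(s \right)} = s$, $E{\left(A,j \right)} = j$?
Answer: $- \frac{1746231}{5} \approx -3.4925 \cdot 10^{5}$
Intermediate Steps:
$T = -6$ ($T = -7 + 1 = -6$)
$Y = \frac{15984}{5}$ ($Y = 3 \left(- \frac{12}{5} - 12\right) \left(-74\right) = 3 \left(\left(- \frac{72}{5}\right) \left(-74\right)\right) = 3 \cdot \frac{5328}{5} = \frac{15984}{5} \approx 3196.8$)
$\left(Y - -92613\right) - 445056 = \left(\frac{15984}{5} - -92613\right) - 445056 = \left(\frac{15984}{5} + 92613\right) - 445056 = \frac{479049}{5} - 445056 = - \frac{1746231}{5}$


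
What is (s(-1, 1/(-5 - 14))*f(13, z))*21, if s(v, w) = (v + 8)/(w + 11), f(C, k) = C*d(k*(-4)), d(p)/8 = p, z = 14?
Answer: -78204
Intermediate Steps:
d(p) = 8*p
f(C, k) = -32*C*k (f(C, k) = C*(8*(k*(-4))) = C*(8*(-4*k)) = C*(-32*k) = -32*C*k)
s(v, w) = (8 + v)/(11 + w)
(s(-1, 1/(-5 - 14))*f(13, z))*21 = (((8 - 1)/(11 + 1/(-5 - 14)))*(-32*13*14))*21 = ((7/(11 + 1/(-19)))*(-5824))*21 = ((7/(11 - 1/19))*(-5824))*21 = ((7/(208/19))*(-5824))*21 = (((19/208)*7)*(-5824))*21 = ((133/208)*(-5824))*21 = -3724*21 = -78204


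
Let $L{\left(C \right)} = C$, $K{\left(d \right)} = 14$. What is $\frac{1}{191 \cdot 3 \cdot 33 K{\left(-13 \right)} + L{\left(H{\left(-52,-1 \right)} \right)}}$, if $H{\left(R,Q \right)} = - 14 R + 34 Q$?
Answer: $\frac{1}{265420} \approx 3.7676 \cdot 10^{-6}$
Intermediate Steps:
$\frac{1}{191 \cdot 3 \cdot 33 K{\left(-13 \right)} + L{\left(H{\left(-52,-1 \right)} \right)}} = \frac{1}{191 \cdot 3 \cdot 33 \cdot 14 + \left(\left(-14\right) \left(-52\right) + 34 \left(-1\right)\right)} = \frac{1}{191 \cdot 99 \cdot 14 + \left(728 - 34\right)} = \frac{1}{18909 \cdot 14 + 694} = \frac{1}{264726 + 694} = \frac{1}{265420}$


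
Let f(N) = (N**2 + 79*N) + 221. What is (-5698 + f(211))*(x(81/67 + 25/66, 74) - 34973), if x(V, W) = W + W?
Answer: -1940205225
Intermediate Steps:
f(N) = 221 + N**2 + 79*N
x(V, W) = 2*W
(-5698 + f(211))*(x(81/67 + 25/66, 74) - 34973) = (-5698 + (221 + 211**2 + 79*211))*(2*74 - 34973) = (-5698 + (221 + 44521 + 16669))*(148 - 34973) = (-5698 + 61411)*(-34825) = 55713*(-34825) = -1940205225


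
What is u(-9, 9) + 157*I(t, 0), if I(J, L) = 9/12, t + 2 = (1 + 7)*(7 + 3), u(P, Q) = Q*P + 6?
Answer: 171/4 ≈ 42.750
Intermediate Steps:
u(P, Q) = 6 + P*Q (u(P, Q) = P*Q + 6 = 6 + P*Q)
t = 78 (t = -2 + (1 + 7)*(7 + 3) = -2 + 8*10 = -2 + 80 = 78)
I(J, L) = ¾ (I(J, L) = 9*(1/12) = ¾)
u(-9, 9) + 157*I(t, 0) = (6 - 9*9) + 157*(¾) = (6 - 81) + 471/4 = -75 + 471/4 = 171/4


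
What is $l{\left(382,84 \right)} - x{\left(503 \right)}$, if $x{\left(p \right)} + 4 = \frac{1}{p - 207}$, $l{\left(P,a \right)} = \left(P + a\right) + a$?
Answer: $\frac{163983}{296} \approx 554.0$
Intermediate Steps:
$l{\left(P,a \right)} = P + 2 a$
$x{\left(p \right)} = -4 + \frac{1}{-207 + p}$ ($x{\left(p \right)} = -4 + \frac{1}{p - 207} = -4 + \frac{1}{-207 + p}$)
$l{\left(382,84 \right)} - x{\left(503 \right)} = \left(382 + 2 \cdot 84\right) - \frac{829 - 2012}{-207 + 503} = \left(382 + 168\right) - \frac{829 - 2012}{296} = 550 - \frac{1}{296} \left(-1183\right) = 550 - - \frac{1183}{296} = 550 + \frac{1183}{296} = \frac{163983}{296}$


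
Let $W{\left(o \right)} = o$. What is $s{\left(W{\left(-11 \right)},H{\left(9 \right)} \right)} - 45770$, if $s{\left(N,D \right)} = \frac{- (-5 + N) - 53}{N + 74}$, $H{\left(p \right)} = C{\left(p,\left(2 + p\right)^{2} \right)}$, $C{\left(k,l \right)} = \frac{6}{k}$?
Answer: $- \frac{2883547}{63} \approx -45771.0$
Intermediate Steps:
$H{\left(p \right)} = \frac{6}{p}$
$s{\left(N,D \right)} = \frac{-48 - N}{74 + N}$ ($s{\left(N,D \right)} = \frac{\left(5 - N\right) - 53}{74 + N} = \frac{-48 - N}{74 + N}$)
$s{\left(W{\left(-11 \right)},H{\left(9 \right)} \right)} - 45770 = \frac{-48 - -11}{74 - 11} - 45770 = \frac{-48 + 11}{63} - 45770 = \frac{1}{63} \left(-37\right) - 45770 = - \frac{37}{63} - 45770 = - \frac{2883547}{63}$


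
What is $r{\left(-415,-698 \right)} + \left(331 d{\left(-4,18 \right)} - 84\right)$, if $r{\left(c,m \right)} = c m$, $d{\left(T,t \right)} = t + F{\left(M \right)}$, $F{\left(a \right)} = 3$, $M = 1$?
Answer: $296537$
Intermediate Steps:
$d{\left(T,t \right)} = 3 + t$ ($d{\left(T,t \right)} = t + 3 = 3 + t$)
$r{\left(-415,-698 \right)} + \left(331 d{\left(-4,18 \right)} - 84\right) = \left(-415\right) \left(-698\right) - \left(84 - 331 \left(3 + 18\right)\right) = 289670 + \left(331 \cdot 21 - 84\right) = 289670 + \left(6951 - 84\right) = 289670 + 6867 = 296537$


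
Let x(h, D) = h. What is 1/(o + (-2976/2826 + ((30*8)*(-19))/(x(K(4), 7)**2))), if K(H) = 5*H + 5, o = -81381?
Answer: -58875/4791797927 ≈ -1.2287e-5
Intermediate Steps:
K(H) = 5 + 5*H
1/(o + (-2976/2826 + ((30*8)*(-19))/(x(K(4), 7)**2))) = 1/(-81381 + (-2976/2826 + ((30*8)*(-19))/((5 + 5*4)**2))) = 1/(-81381 + (-2976*1/2826 + (240*(-19))/((5 + 20)**2))) = 1/(-81381 + (-496/471 - 4560/(25**2))) = 1/(-81381 + (-496/471 - 4560/625)) = 1/(-81381 + (-496/471 - 4560*1/625)) = 1/(-81381 + (-496/471 - 912/125)) = 1/(-81381 - 491552/58875) = 1/(-4791797927/58875) = -58875/4791797927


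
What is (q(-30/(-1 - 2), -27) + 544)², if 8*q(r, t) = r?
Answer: 4756761/16 ≈ 2.9730e+5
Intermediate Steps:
q(r, t) = r/8
(q(-30/(-1 - 2), -27) + 544)² = ((-30/(-1 - 2))/8 + 544)² = ((-30/((-3*1)))/8 + 544)² = ((-30/(-3))/8 + 544)² = ((-30*(-⅓))/8 + 544)² = ((⅛)*10 + 544)² = (5/4 + 544)² = (2181/4)² = 4756761/16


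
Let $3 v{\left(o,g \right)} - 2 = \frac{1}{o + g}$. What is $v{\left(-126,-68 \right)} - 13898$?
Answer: $- \frac{2696083}{194} \approx -13897.0$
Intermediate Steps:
$v{\left(o,g \right)} = \frac{2}{3} + \frac{1}{3 \left(g + o\right)}$ ($v{\left(o,g \right)} = \frac{2}{3} + \frac{1}{3 \left(o + g\right)} = \frac{2}{3} + \frac{1}{3 \left(g + o\right)}$)
$v{\left(-126,-68 \right)} - 13898 = \frac{1 + 2 \left(-68\right) + 2 \left(-126\right)}{3 \left(-68 - 126\right)} - 13898 = \frac{1 - 136 - 252}{3 \left(-194\right)} - 13898 = \frac{1}{3} \left(- \frac{1}{194}\right) \left(-387\right) - 13898 = \frac{129}{194} - 13898 = - \frac{2696083}{194}$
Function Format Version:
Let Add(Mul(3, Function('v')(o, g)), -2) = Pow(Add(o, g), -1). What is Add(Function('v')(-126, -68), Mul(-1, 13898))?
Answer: Rational(-2696083, 194) ≈ -13897.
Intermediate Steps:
Function('v')(o, g) = Add(Rational(2, 3), Mul(Rational(1, 3), Pow(Add(g, o), -1))) (Function('v')(o, g) = Add(Rational(2, 3), Mul(Rational(1, 3), Pow(Add(o, g), -1))) = Add(Rational(2, 3), Mul(Rational(1, 3), Pow(Add(g, o), -1))))
Add(Function('v')(-126, -68), Mul(-1, 13898)) = Add(Mul(Rational(1, 3), Pow(Add(-68, -126), -1), Add(1, Mul(2, -68), Mul(2, -126))), Mul(-1, 13898)) = Add(Mul(Rational(1, 3), Pow(-194, -1), Add(1, -136, -252)), -13898) = Add(Mul(Rational(1, 3), Rational(-1, 194), -387), -13898) = Add(Rational(129, 194), -13898) = Rational(-2696083, 194)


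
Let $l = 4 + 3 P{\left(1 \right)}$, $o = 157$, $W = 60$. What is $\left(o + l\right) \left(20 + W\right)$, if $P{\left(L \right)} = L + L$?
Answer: $13360$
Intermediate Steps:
$P{\left(L \right)} = 2 L$
$l = 10$ ($l = 4 + 3 \cdot 2 \cdot 1 = 4 + 3 \cdot 2 = 4 + 6 = 10$)
$\left(o + l\right) \left(20 + W\right) = \left(157 + 10\right) \left(20 + 60\right) = 167 \cdot 80 = 13360$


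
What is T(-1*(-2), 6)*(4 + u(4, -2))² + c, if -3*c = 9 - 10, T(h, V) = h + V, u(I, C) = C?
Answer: 97/3 ≈ 32.333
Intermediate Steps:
T(h, V) = V + h
c = ⅓ (c = -(9 - 10)/3 = -⅓*(-1) = ⅓ ≈ 0.33333)
T(-1*(-2), 6)*(4 + u(4, -2))² + c = (6 - 1*(-2))*(4 - 2)² + ⅓ = (6 + 2)*2² + ⅓ = 8*4 + ⅓ = 32 + ⅓ = 97/3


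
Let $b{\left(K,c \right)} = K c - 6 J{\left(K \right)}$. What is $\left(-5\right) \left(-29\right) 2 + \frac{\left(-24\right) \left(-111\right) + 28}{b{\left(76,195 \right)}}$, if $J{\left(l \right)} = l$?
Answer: $\frac{1042063}{3591} \approx 290.19$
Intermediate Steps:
$b{\left(K,c \right)} = - 6 K + K c$ ($b{\left(K,c \right)} = K c - 6 K = - 6 K + K c$)
$\left(-5\right) \left(-29\right) 2 + \frac{\left(-24\right) \left(-111\right) + 28}{b{\left(76,195 \right)}} = \left(-5\right) \left(-29\right) 2 + \frac{\left(-24\right) \left(-111\right) + 28}{76 \left(-6 + 195\right)} = 145 \cdot 2 + \frac{2664 + 28}{76 \cdot 189} = 290 + \frac{2692}{14364} = 290 + 2692 \cdot \frac{1}{14364} = 290 + \frac{673}{3591} = \frac{1042063}{3591}$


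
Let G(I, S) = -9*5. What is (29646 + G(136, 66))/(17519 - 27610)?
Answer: -29601/10091 ≈ -2.9334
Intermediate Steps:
G(I, S) = -45
(29646 + G(136, 66))/(17519 - 27610) = (29646 - 45)/(17519 - 27610) = 29601/(-10091) = 29601*(-1/10091) = -29601/10091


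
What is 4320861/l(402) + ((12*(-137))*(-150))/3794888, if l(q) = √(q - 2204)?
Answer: 30825/474361 - 4320861*I*√1802/1802 ≈ 0.064982 - 1.0179e+5*I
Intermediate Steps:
l(q) = √(-2204 + q)
4320861/l(402) + ((12*(-137))*(-150))/3794888 = 4320861/(√(-2204 + 402)) + ((12*(-137))*(-150))/3794888 = 4320861/(√(-1802)) - 1644*(-150)*(1/3794888) = 4320861/((I*√1802)) + 246600*(1/3794888) = 4320861*(-I*√1802/1802) + 30825/474361 = -4320861*I*√1802/1802 + 30825/474361 = 30825/474361 - 4320861*I*√1802/1802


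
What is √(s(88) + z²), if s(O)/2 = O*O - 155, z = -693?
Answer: √495427 ≈ 703.87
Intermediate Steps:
s(O) = -310 + 2*O² (s(O) = 2*(O*O - 155) = 2*(O² - 155) = 2*(-155 + O²) = -310 + 2*O²)
√(s(88) + z²) = √((-310 + 2*88²) + (-693)²) = √((-310 + 2*7744) + 480249) = √((-310 + 15488) + 480249) = √(15178 + 480249) = √495427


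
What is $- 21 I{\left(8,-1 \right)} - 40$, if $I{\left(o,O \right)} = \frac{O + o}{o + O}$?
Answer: $-61$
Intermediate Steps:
$I{\left(o,O \right)} = 1$ ($I{\left(o,O \right)} = \frac{O + o}{O + o} = 1$)
$- 21 I{\left(8,-1 \right)} - 40 = \left(-21\right) 1 - 40 = -21 - 40 = -61$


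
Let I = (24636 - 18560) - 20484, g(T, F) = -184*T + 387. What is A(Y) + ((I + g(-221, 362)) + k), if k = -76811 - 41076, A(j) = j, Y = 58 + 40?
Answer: -91146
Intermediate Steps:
g(T, F) = 387 - 184*T
Y = 98
I = -14408 (I = 6076 - 20484 = -14408)
k = -117887
A(Y) + ((I + g(-221, 362)) + k) = 98 + ((-14408 + (387 - 184*(-221))) - 117887) = 98 + ((-14408 + (387 + 40664)) - 117887) = 98 + ((-14408 + 41051) - 117887) = 98 + (26643 - 117887) = 98 - 91244 = -91146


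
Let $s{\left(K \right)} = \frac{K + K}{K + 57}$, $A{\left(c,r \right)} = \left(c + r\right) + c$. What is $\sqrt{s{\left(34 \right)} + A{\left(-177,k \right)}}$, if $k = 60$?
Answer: $\frac{i \sqrt{2428426}}{91} \approx 17.125 i$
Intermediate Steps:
$A{\left(c,r \right)} = r + 2 c$
$s{\left(K \right)} = \frac{2 K}{57 + K}$
$\sqrt{s{\left(34 \right)} + A{\left(-177,k \right)}} = \sqrt{2 \cdot 34 \frac{1}{57 + 34} + \left(60 + 2 \left(-177\right)\right)} = \sqrt{2 \cdot 34 \cdot \frac{1}{91} + \left(60 - 354\right)} = \sqrt{2 \cdot 34 \cdot \frac{1}{91} - 294} = \sqrt{\frac{68}{91} - 294} = \sqrt{- \frac{26686}{91}} = \frac{i \sqrt{2428426}}{91}$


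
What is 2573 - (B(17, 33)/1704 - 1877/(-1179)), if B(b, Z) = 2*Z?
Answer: 860986991/334836 ≈ 2571.4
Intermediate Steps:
2573 - (B(17, 33)/1704 - 1877/(-1179)) = 2573 - ((2*33)/1704 - 1877/(-1179)) = 2573 - (66*(1/1704) - 1877*(-1/1179)) = 2573 - (11/284 + 1877/1179) = 2573 - 1*546037/334836 = 2573 - 546037/334836 = 860986991/334836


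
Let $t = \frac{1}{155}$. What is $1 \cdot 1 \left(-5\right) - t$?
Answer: $- \frac{776}{155} \approx -5.0065$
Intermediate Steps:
$t = \frac{1}{155} \approx 0.0064516$
$1 \cdot 1 \left(-5\right) - t = 1 \cdot 1 \left(-5\right) - \frac{1}{155} = 1 \left(-5\right) - \frac{1}{155} = -5 - \frac{1}{155} = - \frac{776}{155}$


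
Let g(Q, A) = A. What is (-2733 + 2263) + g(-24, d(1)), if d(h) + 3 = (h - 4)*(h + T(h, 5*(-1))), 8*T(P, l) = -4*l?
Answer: -967/2 ≈ -483.50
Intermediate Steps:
T(P, l) = -l/2 (T(P, l) = (-4*l)/8 = -l/2)
d(h) = -3 + (-4 + h)*(5/2 + h) (d(h) = -3 + (h - 4)*(h - 5*(-1)/2) = -3 + (-4 + h)*(h - ½*(-5)) = -3 + (-4 + h)*(h + 5/2) = -3 + (-4 + h)*(5/2 + h))
(-2733 + 2263) + g(-24, d(1)) = (-2733 + 2263) + (-13 + 1² - 3/2*1) = -470 + (-13 + 1 - 3/2) = -470 - 27/2 = -967/2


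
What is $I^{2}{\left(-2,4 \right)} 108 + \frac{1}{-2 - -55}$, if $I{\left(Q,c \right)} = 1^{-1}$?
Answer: $\frac{5725}{53} \approx 108.02$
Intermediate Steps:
$I{\left(Q,c \right)} = 1$
$I^{2}{\left(-2,4 \right)} 108 + \frac{1}{-2 - -55} = 1^{2} \cdot 108 + \frac{1}{-2 - -55} = 1 \cdot 108 + \frac{1}{-2 + 55} = 108 + \frac{1}{53} = \frac{5725}{53}$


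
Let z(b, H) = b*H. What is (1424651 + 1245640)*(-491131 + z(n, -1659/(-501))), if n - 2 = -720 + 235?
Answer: -219727501139016/167 ≈ -1.3157e+12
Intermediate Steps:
n = -483 (n = 2 + (-720 + 235) = 2 - 485 = -483)
z(b, H) = H*b
(1424651 + 1245640)*(-491131 + z(n, -1659/(-501))) = (1424651 + 1245640)*(-491131 - 1659/(-501)*(-483)) = 2670291*(-491131 - 1659*(-1/501)*(-483)) = 2670291*(-491131 + (553/167)*(-483)) = 2670291*(-491131 - 267099/167) = 2670291*(-82285976/167) = -219727501139016/167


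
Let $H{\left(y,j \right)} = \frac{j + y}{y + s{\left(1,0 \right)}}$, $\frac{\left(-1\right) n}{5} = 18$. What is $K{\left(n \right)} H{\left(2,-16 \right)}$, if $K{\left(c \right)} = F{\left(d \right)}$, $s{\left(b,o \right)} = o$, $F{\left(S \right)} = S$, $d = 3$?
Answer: $-21$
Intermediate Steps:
$n = -90$ ($n = \left(-5\right) 18 = -90$)
$K{\left(c \right)} = 3$
$H{\left(y,j \right)} = \frac{j + y}{y}$ ($H{\left(y,j \right)} = \frac{j + y}{y + 0} = \frac{j + y}{y}$)
$K{\left(n \right)} H{\left(2,-16 \right)} = 3 \frac{-16 + 2}{2} = 3 \cdot \frac{1}{2} \left(-14\right) = 3 \left(-7\right) = -21$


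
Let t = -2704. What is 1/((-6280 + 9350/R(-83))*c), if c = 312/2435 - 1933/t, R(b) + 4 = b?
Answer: -57282888/308447002213 ≈ -0.00018571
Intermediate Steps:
R(b) = -4 + b
c = 5550503/6584240 (c = 312/2435 - 1933/(-2704) = 312*(1/2435) - 1933*(-1/2704) = 312/2435 + 1933/2704 = 5550503/6584240 ≈ 0.84300)
1/((-6280 + 9350/R(-83))*c) = 1/((-6280 + 9350/(-4 - 83))*(5550503/6584240)) = (6584240/5550503)/(-6280 + 9350/(-87)) = (6584240/5550503)/(-6280 + 9350*(-1/87)) = (6584240/5550503)/(-6280 - 9350/87) = (6584240/5550503)/(-555710/87) = -87/555710*6584240/5550503 = -57282888/308447002213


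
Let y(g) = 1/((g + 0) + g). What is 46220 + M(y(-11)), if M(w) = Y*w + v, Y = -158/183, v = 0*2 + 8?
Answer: 93057043/2013 ≈ 46228.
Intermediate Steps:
v = 8 (v = 0 + 8 = 8)
Y = -158/183 (Y = -158*1/183 = -158/183 ≈ -0.86339)
y(g) = 1/(2*g) (y(g) = 1/(g + g) = 1/(2*g))
M(w) = 8 - 158*w/183 (M(w) = -158*w/183 + 8 = 8 - 158*w/183)
46220 + M(y(-11)) = 46220 + (8 - 79/(183*(-11))) = 46220 + (8 - 79*(-1)/(183*11)) = 46220 + (8 - 158/183*(-1/22)) = 46220 + (8 + 79/2013) = 46220 + 16183/2013 = 93057043/2013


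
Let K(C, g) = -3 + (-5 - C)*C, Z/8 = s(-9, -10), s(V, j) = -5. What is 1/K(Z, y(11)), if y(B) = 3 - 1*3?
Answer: -1/1403 ≈ -0.00071276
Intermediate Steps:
y(B) = 0 (y(B) = 3 - 3 = 0)
Z = -40 (Z = 8*(-5) = -40)
K(C, g) = -3 + C*(-5 - C)
1/K(Z, y(11)) = 1/(-3 - 1*(-40)**2 - 5*(-40)) = 1/(-3 - 1*1600 + 200) = 1/(-3 - 1600 + 200) = 1/(-1403) = -1/1403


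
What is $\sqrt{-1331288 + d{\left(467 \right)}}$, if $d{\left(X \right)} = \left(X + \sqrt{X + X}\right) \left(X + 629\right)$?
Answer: $2 \sqrt{-204864 + 274 \sqrt{934}} \approx 886.54 i$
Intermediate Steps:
$d{\left(X \right)} = \left(629 + X\right) \left(X + \sqrt{2} \sqrt{X}\right)$ ($d{\left(X \right)} = \left(X + \sqrt{2 X}\right) \left(629 + X\right) = \left(X + \sqrt{2} \sqrt{X}\right) \left(629 + X\right) = \left(629 + X\right) \left(X + \sqrt{2} \sqrt{X}\right)$)
$\sqrt{-1331288 + d{\left(467 \right)}} = \sqrt{-1331288 + \left(467^{2} + 629 \cdot 467 + \sqrt{2} \cdot 467^{\frac{3}{2}} + 629 \sqrt{2} \sqrt{467}\right)} = \sqrt{-1331288 + \left(218089 + 293743 + \sqrt{2} \cdot 467 \sqrt{467} + 629 \sqrt{934}\right)} = \sqrt{-1331288 + \left(218089 + 293743 + 467 \sqrt{934} + 629 \sqrt{934}\right)} = \sqrt{-1331288 + \left(511832 + 1096 \sqrt{934}\right)} = \sqrt{-819456 + 1096 \sqrt{934}}$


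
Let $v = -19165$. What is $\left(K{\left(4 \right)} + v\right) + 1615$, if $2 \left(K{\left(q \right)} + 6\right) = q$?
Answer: $-17554$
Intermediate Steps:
$K{\left(q \right)} = -6 + \frac{q}{2}$
$\left(K{\left(4 \right)} + v\right) + 1615 = \left(\left(-6 + \frac{1}{2} \cdot 4\right) - 19165\right) + 1615 = \left(\left(-6 + 2\right) - 19165\right) + 1615 = \left(-4 - 19165\right) + 1615 = -19169 + 1615 = -17554$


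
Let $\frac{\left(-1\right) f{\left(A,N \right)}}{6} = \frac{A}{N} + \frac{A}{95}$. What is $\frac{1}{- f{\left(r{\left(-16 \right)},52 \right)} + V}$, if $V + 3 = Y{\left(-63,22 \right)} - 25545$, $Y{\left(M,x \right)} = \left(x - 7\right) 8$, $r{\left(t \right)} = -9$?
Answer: $- \frac{2470}{62811129} \approx -3.9324 \cdot 10^{-5}$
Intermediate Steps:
$Y{\left(M,x \right)} = -56 + 8 x$ ($Y{\left(M,x \right)} = \left(-7 + x\right) 8 = -56 + 8 x$)
$f{\left(A,N \right)} = - \frac{6 A}{95} - \frac{6 A}{N}$ ($f{\left(A,N \right)} = - 6 \left(\frac{A}{N} + \frac{A}{95}\right) = - 6 \left(\frac{A}{95} + \frac{A}{N}\right) = - \frac{6 A}{95} - \frac{6 A}{N}$)
$V = -25428$ ($V = -3 + \left(\left(-56 + 8 \cdot 22\right) - 25545\right) = -3 + \left(\left(-56 + 176\right) - 25545\right) = -3 + \left(120 - 25545\right) = -3 - 25425 = -25428$)
$\frac{1}{- f{\left(r{\left(-16 \right)},52 \right)} + V} = \frac{1}{- \frac{\left(-6\right) \left(-9\right) \left(95 + 52\right)}{95 \cdot 52} - 25428} = \frac{1}{- \frac{\left(-6\right) \left(-9\right) 147}{95 \cdot 52} - 25428} = \frac{1}{\left(-1\right) \frac{3969}{2470} - 25428} = \frac{1}{- \frac{3969}{2470} - 25428} = \frac{1}{- \frac{62811129}{2470}} = - \frac{2470}{62811129}$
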